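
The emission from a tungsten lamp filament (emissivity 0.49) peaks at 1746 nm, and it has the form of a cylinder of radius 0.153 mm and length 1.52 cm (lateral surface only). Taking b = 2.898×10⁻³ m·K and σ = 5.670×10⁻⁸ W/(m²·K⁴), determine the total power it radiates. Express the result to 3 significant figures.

Wien's law: T = b/λ_max = 2.898×10⁻³/1.746×10⁻⁶ = 1659.79 K.
Lateral area A = 2πrL = 2π×1.53×10⁻⁴×0.0152 = 1.46122×10⁻⁵ m².
Then P = εσAT⁴ = 0.49×5.670×10⁻⁸×1.46122×10⁻⁵×(1659.79)⁴ = 3.08 W.

P ≈ 3.08 W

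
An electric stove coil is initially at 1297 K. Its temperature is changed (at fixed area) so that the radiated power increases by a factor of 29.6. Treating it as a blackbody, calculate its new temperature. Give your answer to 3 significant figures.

P ∝ T⁴, so T₂/T₁ = (P₂/P₁)^(1/4) = (29.6)^(1/4) = 2.33251.
T₂ = 1297 × 2.33251 = 3.03×10³ K.

T₂ ≈ 3.03×10³ K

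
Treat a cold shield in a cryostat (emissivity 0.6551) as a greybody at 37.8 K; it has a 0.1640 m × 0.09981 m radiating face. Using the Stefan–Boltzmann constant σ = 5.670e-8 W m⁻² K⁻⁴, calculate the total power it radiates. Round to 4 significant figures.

Area A = 0.1640 × 0.09981 = 0.0163688 m².
P = εσAT⁴ = 0.6551 × 5.670×10⁻⁸ × 0.0163688 × (37.8)⁴ = 1.241×10⁻³ W.

P ≈ 1.241×10⁻³ W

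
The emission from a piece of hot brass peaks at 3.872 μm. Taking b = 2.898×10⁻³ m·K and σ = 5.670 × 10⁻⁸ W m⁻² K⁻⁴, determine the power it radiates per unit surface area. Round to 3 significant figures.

Wien's law: T = b/λ_max = 2.898×10⁻³/3.872×10⁻⁶ = 748.450 K.
Then I = σT⁴ = 5.670×10⁻⁸×(748.450)⁴ = 1.78×10⁴ W/m².

I ≈ 1.78×10⁴ W/m²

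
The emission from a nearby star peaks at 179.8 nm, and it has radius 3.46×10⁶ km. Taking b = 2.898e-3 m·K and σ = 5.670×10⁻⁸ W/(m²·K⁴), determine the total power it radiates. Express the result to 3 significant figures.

Wien's law: T = b/λ_max = 2.898×10⁻³/1.798×10⁻⁷ = 16117.9 K.
Surface area A = 4πR² = 4π(3.46×10⁹ m)² = 1.50440×10²⁰ m².
Then P = σAT⁴ = 5.670×10⁻⁸×1.50440×10²⁰×(16117.9)⁴ = 5.76×10²⁹ W.

P ≈ 5.76×10²⁹ W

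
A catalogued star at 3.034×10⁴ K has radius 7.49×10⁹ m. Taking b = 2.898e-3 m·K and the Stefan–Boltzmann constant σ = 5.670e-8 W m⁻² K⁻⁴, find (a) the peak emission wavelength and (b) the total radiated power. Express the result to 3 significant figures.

λ_max ≈ 95.5 nm; P ≈ 3.39×10³¹ W

(a) λ_max = b/T = 2.898×10⁻³/3.034×10⁴ = 9.552×10⁻⁸ m = 95.5 nm.
Surface area A = 4πR² = 4π(7.49×10⁹ m)² = 7.04975×10²⁰ m².
(b) P = σAT⁴ = 5.670×10⁻⁸×7.04975×10²⁰×(3.034×10⁴)⁴ = 3.39×10³¹ W.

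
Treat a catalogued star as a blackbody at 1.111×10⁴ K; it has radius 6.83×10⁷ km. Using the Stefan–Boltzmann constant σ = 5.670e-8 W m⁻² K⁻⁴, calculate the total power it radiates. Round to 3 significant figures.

Surface area A = 4πR² = 4π(6.83×10¹⁰ m)² = 5.86207×10²² m².
P = σAT⁴ = 5.670×10⁻⁸ × 5.86207×10²² × (1.111×10⁴)⁴ = 5.06×10³¹ W.

P ≈ 5.06×10³¹ W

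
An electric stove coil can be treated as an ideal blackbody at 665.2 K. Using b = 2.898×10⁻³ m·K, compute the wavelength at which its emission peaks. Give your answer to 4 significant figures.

λ_max ≈ 4.357 μm

Wien's displacement law: λ_max = b/T = (2.898×10⁻³ m·K)/(665.2 K) = 4.3566×10⁻⁶ m.
That is 4.357 μm, in the infrared range.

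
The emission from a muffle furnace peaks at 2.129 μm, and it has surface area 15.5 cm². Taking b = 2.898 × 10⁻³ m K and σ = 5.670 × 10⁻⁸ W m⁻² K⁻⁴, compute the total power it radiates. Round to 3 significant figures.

P ≈ 302 W

Wien's law: T = b/λ_max = 2.898×10⁻³/2.129×10⁻⁶ = 1361.20 K.
Area A = 15.5 cm² = 1.55×10⁻³ m².
Then P = σAT⁴ = 5.670×10⁻⁸×1.55×10⁻³×(1361.20)⁴ = 302 W.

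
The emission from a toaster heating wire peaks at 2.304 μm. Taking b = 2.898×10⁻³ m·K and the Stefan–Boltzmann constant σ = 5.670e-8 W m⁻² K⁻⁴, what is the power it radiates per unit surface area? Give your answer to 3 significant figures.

I ≈ 1.42×10⁵ W/m²

Wien's law: T = b/λ_max = 2.898×10⁻³/2.304×10⁻⁶ = 1257.81 K.
Then I = σT⁴ = 5.670×10⁻⁸×(1257.81)⁴ = 1.42×10⁵ W/m².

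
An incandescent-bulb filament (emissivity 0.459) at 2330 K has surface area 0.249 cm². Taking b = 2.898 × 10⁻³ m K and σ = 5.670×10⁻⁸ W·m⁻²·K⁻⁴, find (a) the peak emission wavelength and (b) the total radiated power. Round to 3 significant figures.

(a) λ_max = b/T = 2.898×10⁻³/2330 = 1.244×10⁻⁶ m = 1.24×10³ nm.
Area A = 0.249 cm² = 2.49×10⁻⁵ m².
(b) P = εσAT⁴ = 0.459×5.670×10⁻⁸×2.49×10⁻⁵×(2330)⁴ = 19.1 W.

λ_max ≈ 1.24×10³ nm; P ≈ 19.1 W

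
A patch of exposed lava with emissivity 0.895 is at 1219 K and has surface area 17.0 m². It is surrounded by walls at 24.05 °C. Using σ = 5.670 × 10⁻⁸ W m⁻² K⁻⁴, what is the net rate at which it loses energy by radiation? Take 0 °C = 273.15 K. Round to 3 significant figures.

Net loss ≈ 1.90×10⁶ W

Surroundings: T = 24.05 °C + 273.15 = 297.20 K.
Area A = 17.0 m².
Net radiated power P_net = εσA(T⁴ − T₀⁴) = 0.895×5.670×10⁻⁸×17.0×(1219⁴ − 297.20⁴).
T⁴ − T₀⁴ = 2.20808×10¹² − 7.80181×10⁹ = 2.20028×10¹² K⁴, so P_net = 1.90×10⁶ W.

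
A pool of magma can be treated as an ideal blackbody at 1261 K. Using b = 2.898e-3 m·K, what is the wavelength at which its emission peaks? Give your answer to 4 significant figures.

Wien's displacement law: λ_max = b/T = (2.898×10⁻³ m·K)/(1261 K) = 2.2982×10⁻⁶ m.
That is 2298 nm, in the infrared range.

λ_max ≈ 2298 nm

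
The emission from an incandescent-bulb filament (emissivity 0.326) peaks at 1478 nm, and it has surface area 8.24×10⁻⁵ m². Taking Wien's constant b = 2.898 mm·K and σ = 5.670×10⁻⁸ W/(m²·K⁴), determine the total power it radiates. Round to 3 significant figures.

Wien's law: T = b/λ_max = 2.898×10⁻³/1.478×10⁻⁶ = 1960.76 K.
Area A = 8.24×10⁻⁵ m².
Then P = εσAT⁴ = 0.326×5.670×10⁻⁸×8.24×10⁻⁵×(1960.76)⁴ = 22.5 W.

P ≈ 22.5 W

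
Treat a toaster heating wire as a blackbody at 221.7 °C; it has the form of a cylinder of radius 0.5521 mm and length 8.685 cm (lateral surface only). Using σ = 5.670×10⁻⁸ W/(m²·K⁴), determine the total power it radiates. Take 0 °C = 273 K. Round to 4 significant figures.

P ≈ 1.023 W

T = 221.7 °C + 273 = 494.7 K.
Lateral area A = 2πrL = 2π×5.521×10⁻⁴×0.08685 = 3.01278×10⁻⁴ m².
P = σAT⁴ = 5.670×10⁻⁸ × 3.01278×10⁻⁴ × (494.7)⁴ = 1.023 W.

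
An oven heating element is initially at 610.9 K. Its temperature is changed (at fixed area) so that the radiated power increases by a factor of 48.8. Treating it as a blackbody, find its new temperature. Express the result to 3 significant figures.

P ∝ T⁴, so T₂/T₁ = (P₂/P₁)^(1/4) = (48.8)^(1/4) = 2.64305.
T₂ = 610.9 × 2.64305 = 1.61×10³ K.

T₂ ≈ 1.61×10³ K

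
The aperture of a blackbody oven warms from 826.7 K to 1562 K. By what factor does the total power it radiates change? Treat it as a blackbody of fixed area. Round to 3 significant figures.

P₂/P₁ ≈ 12.7

P ∝ T⁴, so P₂/P₁ = (T₂/T₁)⁴ = (1562/826.7)⁴ = (1.88944)⁴ = 12.7.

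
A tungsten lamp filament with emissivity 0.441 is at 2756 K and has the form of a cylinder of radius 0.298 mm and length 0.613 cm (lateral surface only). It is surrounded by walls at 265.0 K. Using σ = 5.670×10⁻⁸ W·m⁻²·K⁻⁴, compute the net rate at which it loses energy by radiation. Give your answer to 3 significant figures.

Lateral area A = 2πrL = 2π×2.98×10⁻⁴×6.13×10⁻³ = 1.14777×10⁻⁵ m².
Net radiated power P_net = εσA(T⁴ − T₀⁴) = 0.441×5.670×10⁻⁸×1.14777×10⁻⁵×(2756⁴ − 265.0⁴).
T⁴ − T₀⁴ = 5.76922×10¹³ − 4.93155×10⁹ = 5.76873×10¹³ K⁴, so P_net = 16.6 W.

Net loss ≈ 16.6 W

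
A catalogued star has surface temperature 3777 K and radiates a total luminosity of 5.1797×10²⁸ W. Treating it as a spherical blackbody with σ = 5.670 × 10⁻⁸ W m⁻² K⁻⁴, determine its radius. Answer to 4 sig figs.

L = 4πR²σT⁴ ⇒ R = √(L/(4πσT⁴)).
σT⁴ = 1.15391×10⁷ W/m², so R = √(5.1797×10²⁸/(4π×1.15391×10⁷)) = 1.890×10¹⁰ m.

R ≈ 1.890×10¹⁰ m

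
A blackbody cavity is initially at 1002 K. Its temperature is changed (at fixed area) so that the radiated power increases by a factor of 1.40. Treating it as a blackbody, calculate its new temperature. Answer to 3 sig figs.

T₂ ≈ 1.09×10³ K

P ∝ T⁴, so T₂/T₁ = (P₂/P₁)^(1/4) = (1.40)^(1/4) = 1.08776.
T₂ = 1002 × 1.08776 = 1.09×10³ K.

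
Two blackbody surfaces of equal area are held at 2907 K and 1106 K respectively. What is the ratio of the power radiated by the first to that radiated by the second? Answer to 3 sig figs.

With equal areas, P₁/P₂ = (T₁/T₂)⁴ = (2907/1106)⁴ = 47.7.

P₁/P₂ ≈ 47.7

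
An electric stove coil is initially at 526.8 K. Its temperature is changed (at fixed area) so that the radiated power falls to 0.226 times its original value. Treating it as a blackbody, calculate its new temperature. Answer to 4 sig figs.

P ∝ T⁴, so T₂/T₁ = (P₂/P₁)^(1/4) = (0.226)^(1/4) = 0.689489.
T₂ = 526.8 × 0.689489 = 363.2 K.

T₂ ≈ 363.2 K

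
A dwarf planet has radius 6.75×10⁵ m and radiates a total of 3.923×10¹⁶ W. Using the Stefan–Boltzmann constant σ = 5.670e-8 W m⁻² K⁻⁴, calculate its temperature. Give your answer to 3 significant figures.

Surface area A = 4πR² = 4π(6.75×10⁵ m)² = 5.72555×10¹² m².
P = σAT⁴ ⇒ T = (P/(σA))^(1/4) = (3.923×10¹⁶/(5.670×10⁻⁸×5.72555×10¹²))^(1/4) = 590 K.

T ≈ 590 K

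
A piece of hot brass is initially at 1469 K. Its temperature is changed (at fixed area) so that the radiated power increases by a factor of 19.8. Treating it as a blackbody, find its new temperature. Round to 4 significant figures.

P ∝ T⁴, so T₂/T₁ = (P₂/P₁)^(1/4) = (19.8)^(1/4) = 2.10944.
T₂ = 1469 × 2.10944 = 3099 K.

T₂ ≈ 3099 K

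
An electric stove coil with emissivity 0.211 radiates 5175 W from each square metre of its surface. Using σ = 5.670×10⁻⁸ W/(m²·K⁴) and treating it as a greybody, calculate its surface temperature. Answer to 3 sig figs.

I = εσT⁴, so T = (I/εσ)^(1/4) = (5175/(0.211×5.670×10⁻⁸))^(1/4) = 811 K.

T ≈ 811 K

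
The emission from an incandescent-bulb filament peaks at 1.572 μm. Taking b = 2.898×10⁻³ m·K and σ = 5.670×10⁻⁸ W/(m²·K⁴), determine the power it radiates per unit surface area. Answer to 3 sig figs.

I ≈ 6.55×10⁵ W/m²

Wien's law: T = b/λ_max = 2.898×10⁻³/1.572×10⁻⁶ = 1843.51 K.
Then I = σT⁴ = 5.670×10⁻⁸×(1843.51)⁴ = 6.55×10⁵ W/m².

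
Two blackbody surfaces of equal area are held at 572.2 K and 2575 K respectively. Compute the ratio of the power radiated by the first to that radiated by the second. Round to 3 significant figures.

With equal areas, P₁/P₂ = (T₁/T₂)⁴ = (572.2/2575)⁴ = 2.44×10⁻³.

P₁/P₂ ≈ 2.44×10⁻³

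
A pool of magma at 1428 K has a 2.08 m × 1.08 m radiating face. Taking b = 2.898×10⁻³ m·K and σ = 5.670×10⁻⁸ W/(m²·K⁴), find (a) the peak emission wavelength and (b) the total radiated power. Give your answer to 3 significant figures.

(a) λ_max = b/T = 2.898×10⁻³/1428 = 2.029×10⁻⁶ m = 2.03 μm.
Area A = 2.08 × 1.08 = 2.2464 m².
(b) P = σAT⁴ = 5.670×10⁻⁸×2.2464×(1428)⁴ = 5.30×10⁵ W.

λ_max ≈ 2.03 μm; P ≈ 5.30×10⁵ W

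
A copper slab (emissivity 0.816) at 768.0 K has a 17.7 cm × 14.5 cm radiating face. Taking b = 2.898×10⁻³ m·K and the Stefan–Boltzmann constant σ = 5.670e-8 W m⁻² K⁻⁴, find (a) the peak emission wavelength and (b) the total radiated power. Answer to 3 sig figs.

(a) λ_max = b/T = 2.898×10⁻³/768.0 = 3.773×10⁻⁶ m = 3.77 μm.
Area A = 0.177 × 0.145 = 0.025665 m².
(b) P = εσAT⁴ = 0.816×5.670×10⁻⁸×0.025665×(768.0)⁴ = 413 W.

λ_max ≈ 3.77 μm; P ≈ 413 W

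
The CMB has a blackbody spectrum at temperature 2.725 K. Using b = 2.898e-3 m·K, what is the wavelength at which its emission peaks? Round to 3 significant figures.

λ_max ≈ 1.06 mm

Wien's displacement law: λ_max = b/T = (2.898×10⁻³ m·K)/(2.725 K) = 1.063×10⁻³ m.
That is 1.06 mm, in the microwave range.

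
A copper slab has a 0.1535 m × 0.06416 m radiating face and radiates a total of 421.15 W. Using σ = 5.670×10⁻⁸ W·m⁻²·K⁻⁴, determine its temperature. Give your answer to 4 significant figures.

Area A = 0.1535 × 0.06416 = 9.84856×10⁻³ m².
P = σAT⁴ ⇒ T = (P/(σA))^(1/4) = (421.15/(5.670×10⁻⁸×9.84856×10⁻³))^(1/4) = 931.9 K.

T ≈ 931.9 K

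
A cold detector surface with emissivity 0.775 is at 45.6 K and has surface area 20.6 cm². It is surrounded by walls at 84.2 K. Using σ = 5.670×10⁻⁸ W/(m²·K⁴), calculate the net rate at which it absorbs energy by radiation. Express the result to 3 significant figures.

Area A = 20.6 cm² = 2.06×10⁻³ m².
Net radiated power P_net = εσA(T⁴ − T₀⁴) = 0.775×5.670×10⁻⁸×2.06×10⁻³×(45.6⁴ − 84.2⁴).
T⁴ − T₀⁴ = 4.32374×10⁶ − 5.02630×10⁷ = -4.59393×10⁷ K⁴, so P_net = -4.16×10⁻³ W — negative, meaning a net gain of 4.16×10⁻³ W.

Net gain ≈ 4.16×10⁻³ W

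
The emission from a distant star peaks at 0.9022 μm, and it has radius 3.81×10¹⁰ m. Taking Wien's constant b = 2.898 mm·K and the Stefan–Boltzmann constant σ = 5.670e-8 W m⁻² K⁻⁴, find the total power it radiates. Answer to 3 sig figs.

P ≈ 1.10×10²⁹ W

Wien's law: T = b/λ_max = 2.898×10⁻³/9.022×10⁻⁷ = 3212.15 K.
Surface area A = 4πR² = 4π(3.81×10¹⁰ m)² = 1.82415×10²² m².
Then P = σAT⁴ = 5.670×10⁻⁸×1.82415×10²²×(3212.15)⁴ = 1.10×10²⁹ W.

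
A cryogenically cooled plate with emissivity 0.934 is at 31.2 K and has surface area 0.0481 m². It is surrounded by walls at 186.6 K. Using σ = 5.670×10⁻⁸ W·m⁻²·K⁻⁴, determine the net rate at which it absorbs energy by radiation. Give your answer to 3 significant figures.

Net gain ≈ 3.09 W

Area A = 0.0481 m².
Net radiated power P_net = εσA(T⁴ − T₀⁴) = 0.934×5.670×10⁻⁸×0.0481×(31.2⁴ − 186.6⁴).
T⁴ − T₀⁴ = 9.47585×10⁵ − 1.21240×10⁹ = -1.21145×10⁹ K⁴, so P_net = -3.09 W — negative, meaning a net gain of 3.09 W.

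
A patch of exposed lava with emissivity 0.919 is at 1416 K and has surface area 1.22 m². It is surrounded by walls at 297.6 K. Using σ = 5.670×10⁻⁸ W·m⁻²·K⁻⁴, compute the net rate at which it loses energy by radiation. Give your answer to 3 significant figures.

Net loss ≈ 2.55×10⁵ W

Area A = 1.22 m².
Net radiated power P_net = εσA(T⁴ − T₀⁴) = 0.919×5.670×10⁻⁸×1.22×(1416⁴ − 297.6⁴).
T⁴ − T₀⁴ = 4.02025×10¹² − 7.84389×10⁹ = 4.01241×10¹² K⁴, so P_net = 2.55×10⁵ W.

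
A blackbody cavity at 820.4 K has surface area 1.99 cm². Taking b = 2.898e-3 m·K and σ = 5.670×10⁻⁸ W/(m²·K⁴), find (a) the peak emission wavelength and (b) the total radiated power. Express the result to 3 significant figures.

λ_max ≈ 3.53 μm; P ≈ 5.11 W

(a) λ_max = b/T = 2.898×10⁻³/820.4 = 3.532×10⁻⁶ m = 3.53 μm.
Area A = 1.99 cm² = 1.99×10⁻⁴ m².
(b) P = σAT⁴ = 5.670×10⁻⁸×1.99×10⁻⁴×(820.4)⁴ = 5.11 W.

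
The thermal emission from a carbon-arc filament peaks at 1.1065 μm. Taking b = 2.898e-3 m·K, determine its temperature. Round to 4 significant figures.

Wien's law gives T = b/λ_max = (2.898×10⁻³ m·K)/(1.1065×10⁻⁶ m) = 2619 K.

T ≈ 2619 K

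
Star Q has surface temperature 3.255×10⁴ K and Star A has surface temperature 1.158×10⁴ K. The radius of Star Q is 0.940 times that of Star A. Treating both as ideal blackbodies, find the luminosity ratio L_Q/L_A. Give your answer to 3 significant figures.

L_Q/L_A ≈ 55.2

L ∝ R²T⁴, so L_Q/L_A = (R_Q/R_A)²(T_Q/T_A)⁴ = (0.940)² × (3.255×10⁴/1.158×10⁴)⁴ = 0.8836 × 62.4266 = 55.2.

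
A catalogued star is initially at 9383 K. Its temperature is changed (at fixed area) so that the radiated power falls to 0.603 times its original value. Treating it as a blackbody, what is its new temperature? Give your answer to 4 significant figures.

P ∝ T⁴, so T₂/T₁ = (P₂/P₁)^(1/4) = (0.603)^(1/4) = 0.881210.
T₂ = 9383 × 0.881210 = 8268 K.

T₂ ≈ 8268 K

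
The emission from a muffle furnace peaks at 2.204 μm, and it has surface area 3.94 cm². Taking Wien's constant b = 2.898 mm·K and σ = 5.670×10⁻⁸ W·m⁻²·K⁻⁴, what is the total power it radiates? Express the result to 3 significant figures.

P ≈ 66.8 W

Wien's law: T = b/λ_max = 2.898×10⁻³/2.204×10⁻⁶ = 1314.88 K.
Area A = 3.94 cm² = 3.94×10⁻⁴ m².
Then P = σAT⁴ = 5.670×10⁻⁸×3.94×10⁻⁴×(1314.88)⁴ = 66.8 W.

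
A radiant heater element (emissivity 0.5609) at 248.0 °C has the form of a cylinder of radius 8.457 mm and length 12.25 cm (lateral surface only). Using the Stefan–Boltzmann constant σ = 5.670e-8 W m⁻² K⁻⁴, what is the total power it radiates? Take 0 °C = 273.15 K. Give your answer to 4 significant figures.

P ≈ 15.27 W

T = 248.0 °C + 273.15 = 521.15 K.
Lateral area A = 2πrL = 2π×8.457×10⁻³×0.1225 = 6.50927×10⁻³ m².
P = εσAT⁴ = 0.5609 × 5.670×10⁻⁸ × 6.50927×10⁻³ × (521.15)⁴ = 15.27 W.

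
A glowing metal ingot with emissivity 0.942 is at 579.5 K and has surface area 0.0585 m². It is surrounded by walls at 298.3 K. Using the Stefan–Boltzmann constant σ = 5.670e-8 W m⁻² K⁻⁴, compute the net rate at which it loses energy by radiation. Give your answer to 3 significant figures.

Area A = 0.0585 m².
Net radiated power P_net = εσA(T⁴ − T₀⁴) = 0.942×5.670×10⁻⁸×0.0585×(579.5⁴ − 298.3⁴).
T⁴ − T₀⁴ = 1.12775×10¹¹ − 7.91795×10⁹ = 1.04857×10¹¹ K⁴, so P_net = 328 W.

Net loss ≈ 328 W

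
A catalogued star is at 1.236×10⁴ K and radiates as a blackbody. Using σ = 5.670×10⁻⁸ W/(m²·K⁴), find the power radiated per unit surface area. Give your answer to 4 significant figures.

I ≈ 1.323×10⁹ W/m²

Stefan–Boltzmann: I = σT⁴ = 5.670×10⁻⁸ × (1.236×10⁴)⁴ = 1.323×10⁹ W/m².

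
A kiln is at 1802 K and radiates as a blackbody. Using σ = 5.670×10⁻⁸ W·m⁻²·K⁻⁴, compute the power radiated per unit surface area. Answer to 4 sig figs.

I ≈ 5.979×10⁵ W/m²

Stefan–Boltzmann: I = σT⁴ = 5.670×10⁻⁸ × (1802)⁴ = 5.979×10⁵ W/m².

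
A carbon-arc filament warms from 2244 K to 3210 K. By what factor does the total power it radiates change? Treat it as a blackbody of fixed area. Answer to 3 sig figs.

P ∝ T⁴, so P₂/P₁ = (T₂/T₁)⁴ = (3210/2244)⁴ = (1.43048)⁴ = 4.19.

P₂/P₁ ≈ 4.19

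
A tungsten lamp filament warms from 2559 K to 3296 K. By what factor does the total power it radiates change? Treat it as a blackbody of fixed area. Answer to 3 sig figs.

P ∝ T⁴, so P₂/P₁ = (T₂/T₁)⁴ = (3296/2559)⁴ = (1.28800)⁴ = 2.75.

P₂/P₁ ≈ 2.75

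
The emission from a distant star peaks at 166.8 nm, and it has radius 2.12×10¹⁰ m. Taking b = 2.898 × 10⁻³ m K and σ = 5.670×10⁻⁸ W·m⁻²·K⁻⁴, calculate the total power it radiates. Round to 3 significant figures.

Wien's law: T = b/λ_max = 2.898×10⁻³/1.668×10⁻⁷ = 17374.1 K.
Surface area A = 4πR² = 4π(2.12×10¹⁰ m)² = 5.64783×10²¹ m².
Then P = σAT⁴ = 5.670×10⁻⁸×5.64783×10²¹×(17374.1)⁴ = 2.92×10³¹ W.

P ≈ 2.92×10³¹ W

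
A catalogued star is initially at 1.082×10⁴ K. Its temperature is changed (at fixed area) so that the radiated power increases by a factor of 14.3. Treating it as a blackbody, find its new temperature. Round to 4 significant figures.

T₂ ≈ 2.104×10⁴ K

P ∝ T⁴, so T₂/T₁ = (P₂/P₁)^(1/4) = (14.3)^(1/4) = 1.94462.
T₂ = 1.082×10⁴ × 1.94462 = 2.104×10⁴ K.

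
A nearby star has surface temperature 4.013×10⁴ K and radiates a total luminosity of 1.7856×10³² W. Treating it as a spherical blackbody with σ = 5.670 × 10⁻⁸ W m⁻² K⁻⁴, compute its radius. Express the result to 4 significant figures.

L = 4πR²σT⁴ ⇒ R = √(L/(4πσT⁴)).
σT⁴ = 1.47048×10¹¹ W/m², so R = √(1.7856×10³²/(4π×1.47048×10¹¹)) = 9.830×10⁹ m.

R ≈ 9.830×10⁹ m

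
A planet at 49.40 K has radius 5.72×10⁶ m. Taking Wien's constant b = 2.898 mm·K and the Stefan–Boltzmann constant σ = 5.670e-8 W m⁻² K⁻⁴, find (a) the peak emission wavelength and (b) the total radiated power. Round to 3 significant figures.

(a) λ_max = b/T = 2.898×10⁻³/49.40 = 5.866×10⁻⁵ m = 58.7 μm.
Surface area A = 4πR² = 4π(5.72×10⁶ m)² = 4.11152×10¹⁴ m².
(b) P = σAT⁴ = 5.670×10⁻⁸×4.11152×10¹⁴×(49.40)⁴ = 1.39×10¹⁴ W.

λ_max ≈ 58.7 μm; P ≈ 1.39×10¹⁴ W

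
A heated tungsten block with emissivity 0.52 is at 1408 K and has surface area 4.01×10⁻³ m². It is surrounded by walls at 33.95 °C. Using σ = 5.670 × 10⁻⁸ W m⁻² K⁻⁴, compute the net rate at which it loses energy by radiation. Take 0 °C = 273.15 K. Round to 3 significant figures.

Net loss ≈ 464 W

Surroundings: T = 33.95 °C + 273.15 = 307.10 K.
Area A = 4.01×10⁻³ m².
Net radiated power P_net = εσA(T⁴ − T₀⁴) = 0.52×5.670×10⁻⁸×4.01×10⁻³×(1408⁴ − 307.10⁴).
T⁴ − T₀⁴ = 3.93016×10¹² − 8.89445×10⁹ = 3.92127×10¹² K⁴, so P_net = 464 W.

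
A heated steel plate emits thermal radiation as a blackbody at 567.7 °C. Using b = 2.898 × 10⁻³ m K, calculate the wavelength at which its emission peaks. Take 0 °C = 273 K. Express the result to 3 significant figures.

λ_max ≈ 3.45 μm

T = 567.7 °C + 273 = 840.7 K.
Wien's displacement law: λ_max = b/T = (2.898×10⁻³ m·K)/(840.7 K) = 3.447×10⁻⁶ m.
That is 3.45 μm, in the infrared range.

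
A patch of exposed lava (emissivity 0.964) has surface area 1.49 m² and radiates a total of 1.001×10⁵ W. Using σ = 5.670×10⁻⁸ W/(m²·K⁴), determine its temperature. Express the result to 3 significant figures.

Area A = 1.49 m².
P = εσAT⁴ ⇒ T = (P/(εσA))^(1/4) = (1.001×10⁵/(0.964×5.670×10⁻⁸×1.49))^(1/4) = 1.05×10³ K.

T ≈ 1.05×10³ K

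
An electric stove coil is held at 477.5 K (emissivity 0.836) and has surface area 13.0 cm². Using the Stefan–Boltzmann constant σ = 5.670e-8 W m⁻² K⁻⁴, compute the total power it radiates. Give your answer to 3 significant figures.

Area A = 13.0 cm² = 1.30×10⁻³ m².
P = εσAT⁴ = 0.836 × 5.670×10⁻⁸ × 1.30×10⁻³ × (477.5)⁴ = 3.20 W.

P ≈ 3.20 W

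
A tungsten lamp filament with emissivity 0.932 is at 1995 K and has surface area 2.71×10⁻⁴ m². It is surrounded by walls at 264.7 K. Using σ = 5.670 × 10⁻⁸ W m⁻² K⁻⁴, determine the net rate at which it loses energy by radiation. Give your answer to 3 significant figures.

Area A = 2.71×10⁻⁴ m².
Net radiated power P_net = εσA(T⁴ − T₀⁴) = 0.932×5.670×10⁻⁸×2.71×10⁻⁴×(1995⁴ − 264.7⁴).
T⁴ − T₀⁴ = 1.58406×10¹³ − 4.90926×10⁹ = 1.58357×10¹³ K⁴, so P_net = 227 W.

Net loss ≈ 227 W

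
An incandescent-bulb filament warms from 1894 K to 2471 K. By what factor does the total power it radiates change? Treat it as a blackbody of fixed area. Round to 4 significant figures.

P ∝ T⁴, so P₂/P₁ = (T₂/T₁)⁴ = (2471/1894)⁴ = (1.30465)⁴ = 2.897.

P₂/P₁ ≈ 2.897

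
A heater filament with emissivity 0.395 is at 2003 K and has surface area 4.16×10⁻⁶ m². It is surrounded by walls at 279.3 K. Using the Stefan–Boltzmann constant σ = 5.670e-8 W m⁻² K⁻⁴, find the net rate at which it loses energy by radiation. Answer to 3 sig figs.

Area A = 4.16×10⁻⁶ m².
Net radiated power P_net = εσA(T⁴ − T₀⁴) = 0.395×5.670×10⁻⁸×4.16×10⁻⁶×(2003⁴ − 279.3⁴).
T⁴ − T₀⁴ = 1.60962×10¹³ − 6.08532×10⁹ = 1.60901×10¹³ K⁴, so P_net = 1.50 W.

Net loss ≈ 1.50 W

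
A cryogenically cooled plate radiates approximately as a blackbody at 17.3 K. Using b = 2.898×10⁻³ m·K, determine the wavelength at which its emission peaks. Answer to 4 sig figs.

λ_max ≈ 0.1675 mm

Wien's displacement law: λ_max = b/T = (2.898×10⁻³ m·K)/(17.3 K) = 1.6751×10⁻⁴ m.
That is 0.1675 mm, in the infrared range.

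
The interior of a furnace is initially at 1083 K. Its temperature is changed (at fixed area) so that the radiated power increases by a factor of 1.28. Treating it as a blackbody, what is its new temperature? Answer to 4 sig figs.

T₂ ≈ 1152 K

P ∝ T⁴, so T₂/T₁ = (P₂/P₁)^(1/4) = (1.28)^(1/4) = 1.06366.
T₂ = 1083 × 1.06366 = 1152 K.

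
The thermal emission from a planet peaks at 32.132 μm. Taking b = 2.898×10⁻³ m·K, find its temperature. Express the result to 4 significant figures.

Wien's law gives T = b/λ_max = (2.898×10⁻³ m·K)/(3.2132×10⁻⁵ m) = 90.19 K.

T ≈ 90.19 K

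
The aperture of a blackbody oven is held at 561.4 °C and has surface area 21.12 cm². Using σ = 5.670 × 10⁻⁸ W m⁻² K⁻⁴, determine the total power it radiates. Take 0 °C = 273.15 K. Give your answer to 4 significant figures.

T = 561.4 °C + 273.15 = 834.55 K.
Area A = 21.12 cm² = 2.112×10⁻³ m².
P = σAT⁴ = 5.670×10⁻⁸ × 2.112×10⁻³ × (834.55)⁴ = 58.09 W.

P ≈ 58.09 W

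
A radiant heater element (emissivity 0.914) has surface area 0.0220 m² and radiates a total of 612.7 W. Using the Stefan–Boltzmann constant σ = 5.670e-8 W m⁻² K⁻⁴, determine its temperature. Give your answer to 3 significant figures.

T ≈ 856 K

Area A = 0.0220 m².
P = εσAT⁴ ⇒ T = (P/(εσA))^(1/4) = (612.7/(0.914×5.670×10⁻⁸×0.0220))^(1/4) = 856 K.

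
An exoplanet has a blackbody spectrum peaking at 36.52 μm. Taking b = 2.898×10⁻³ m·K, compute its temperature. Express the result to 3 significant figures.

Wien's law gives T = b/λ_max = (2.898×10⁻³ m·K)/(3.652×10⁻⁵ m) = 79.4 K.

T ≈ 79.4 K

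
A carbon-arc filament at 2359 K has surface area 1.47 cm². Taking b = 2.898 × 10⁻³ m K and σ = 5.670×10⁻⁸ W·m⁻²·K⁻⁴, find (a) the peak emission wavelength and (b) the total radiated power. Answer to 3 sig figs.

(a) λ_max = b/T = 2.898×10⁻³/2359 = 1.228×10⁻⁶ m = 1.23 μm.
Area A = 1.47 cm² = 1.47×10⁻⁴ m².
(b) P = σAT⁴ = 5.670×10⁻⁸×1.47×10⁻⁴×(2359)⁴ = 258 W.

λ_max ≈ 1.23 μm; P ≈ 258 W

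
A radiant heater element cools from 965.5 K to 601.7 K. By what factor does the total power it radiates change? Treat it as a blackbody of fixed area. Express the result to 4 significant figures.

P₂/P₁ ≈ 0.1508

P ∝ T⁴, so P₂/P₁ = (T₂/T₁)⁴ = (601.7/965.5)⁴ = (0.623200)⁴ = 0.1508.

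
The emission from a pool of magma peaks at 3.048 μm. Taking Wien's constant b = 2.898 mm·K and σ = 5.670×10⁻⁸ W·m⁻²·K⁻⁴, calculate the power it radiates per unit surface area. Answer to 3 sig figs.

Wien's law: T = b/λ_max = 2.898×10⁻³/3.048×10⁻⁶ = 950.787 K.
Then I = σT⁴ = 5.670×10⁻⁸×(950.787)⁴ = 4.63×10⁴ W/m².

I ≈ 4.63×10⁴ W/m²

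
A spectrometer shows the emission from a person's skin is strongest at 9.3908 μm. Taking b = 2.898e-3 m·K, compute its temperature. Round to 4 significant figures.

T ≈ 308.6 K

Wien's law gives T = b/λ_max = (2.898×10⁻³ m·K)/(9.3908×10⁻⁶ m) = 308.6 K.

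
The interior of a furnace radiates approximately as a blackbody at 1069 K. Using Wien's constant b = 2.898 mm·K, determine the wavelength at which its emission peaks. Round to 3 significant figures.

λ_max ≈ 2.71 μm

Wien's displacement law: λ_max = b/T = (2.898×10⁻³ m·K)/(1069 K) = 2.711×10⁻⁶ m.
That is 2.71 μm, in the infrared range.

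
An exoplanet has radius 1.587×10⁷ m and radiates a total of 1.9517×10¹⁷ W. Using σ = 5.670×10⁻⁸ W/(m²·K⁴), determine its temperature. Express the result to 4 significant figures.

Surface area A = 4πR² = 4π(1.587×10⁷ m)² = 3.16493×10¹⁵ m².
P = σAT⁴ ⇒ T = (P/(σA))^(1/4) = (1.9517×10¹⁷/(5.670×10⁻⁸×3.16493×10¹⁵))^(1/4) = 181.6 K.

T ≈ 181.6 K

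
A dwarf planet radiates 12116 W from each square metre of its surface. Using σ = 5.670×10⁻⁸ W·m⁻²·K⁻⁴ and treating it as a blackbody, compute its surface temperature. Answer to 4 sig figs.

T ≈ 679.9 K

I = σT⁴, so T = (I/σ)^(1/4) = (12116/(5.670×10⁻⁸))^(1/4) = 679.9 K.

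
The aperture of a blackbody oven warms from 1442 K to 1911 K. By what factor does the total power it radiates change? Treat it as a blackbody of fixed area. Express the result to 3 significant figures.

P₂/P₁ ≈ 3.08

P ∝ T⁴, so P₂/P₁ = (T₂/T₁)⁴ = (1911/1442)⁴ = (1.32524)⁴ = 3.08.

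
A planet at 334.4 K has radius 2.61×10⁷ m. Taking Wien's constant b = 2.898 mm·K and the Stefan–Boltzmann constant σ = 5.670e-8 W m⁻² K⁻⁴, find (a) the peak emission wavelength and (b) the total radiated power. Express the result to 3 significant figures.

(a) λ_max = b/T = 2.898×10⁻³/334.4 = 8.666×10⁻⁶ m = 8.67 μm.
Surface area A = 4πR² = 4π(2.61×10⁷ m)² = 8.56034×10¹⁵ m².
(b) P = σAT⁴ = 5.670×10⁻⁸×8.56034×10¹⁵×(334.4)⁴ = 6.07×10¹⁸ W.

λ_max ≈ 8.67 μm; P ≈ 6.07×10¹⁸ W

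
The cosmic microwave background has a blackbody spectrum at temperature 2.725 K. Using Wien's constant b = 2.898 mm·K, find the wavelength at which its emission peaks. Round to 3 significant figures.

λ_max ≈ 1.06×10⁻³ m

Wien's displacement law: λ_max = b/T = (2.898×10⁻³ m·K)/(2.725 K) = 1.063×10⁻³ m.
That is 1.06×10⁻³ m, in the microwave range.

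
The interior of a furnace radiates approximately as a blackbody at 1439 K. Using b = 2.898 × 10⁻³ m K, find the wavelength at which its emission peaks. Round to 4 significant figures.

Wien's displacement law: λ_max = b/T = (2.898×10⁻³ m·K)/(1439 K) = 2.0139×10⁻⁶ m.
That is 2014 nm, in the infrared range.

λ_max ≈ 2014 nm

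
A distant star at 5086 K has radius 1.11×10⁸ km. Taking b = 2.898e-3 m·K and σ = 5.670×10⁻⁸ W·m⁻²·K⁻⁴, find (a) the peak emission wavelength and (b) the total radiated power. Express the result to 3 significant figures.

(a) λ_max = b/T = 2.898×10⁻³/5086 = 5.698×10⁻⁷ m = 0.570 μm.
Surface area A = 4πR² = 4π(1.11×10¹¹ m)² = 1.54830×10²³ m².
(b) P = σAT⁴ = 5.670×10⁻⁸×1.54830×10²³×(5086)⁴ = 5.87×10³⁰ W.

λ_max ≈ 0.570 μm; P ≈ 5.87×10³⁰ W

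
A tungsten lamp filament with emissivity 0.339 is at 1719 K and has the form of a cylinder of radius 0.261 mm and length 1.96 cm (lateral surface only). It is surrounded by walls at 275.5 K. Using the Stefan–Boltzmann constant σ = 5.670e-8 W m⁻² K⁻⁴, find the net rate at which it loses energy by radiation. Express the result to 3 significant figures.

Lateral area A = 2πrL = 2π×2.61×10⁻⁴×0.0196 = 3.21423×10⁻⁵ m².
Net radiated power P_net = εσA(T⁴ − T₀⁴) = 0.339×5.670×10⁻⁸×3.21423×10⁻⁵×(1719⁴ − 275.5⁴).
T⁴ − T₀⁴ = 8.73179×10¹² − 5.76085×10⁹ = 8.72603×10¹² K⁴, so P_net = 5.39 W.

Net loss ≈ 5.39 W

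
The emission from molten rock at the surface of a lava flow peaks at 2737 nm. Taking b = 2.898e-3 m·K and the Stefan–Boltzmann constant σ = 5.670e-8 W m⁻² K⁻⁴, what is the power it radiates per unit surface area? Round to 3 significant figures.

Wien's law: T = b/λ_max = 2.898×10⁻³/2.737×10⁻⁶ = 1058.82 K.
Then I = σT⁴ = 5.670×10⁻⁸×(1058.82)⁴ = 7.13×10⁴ W/m².

I ≈ 7.13×10⁴ W/m²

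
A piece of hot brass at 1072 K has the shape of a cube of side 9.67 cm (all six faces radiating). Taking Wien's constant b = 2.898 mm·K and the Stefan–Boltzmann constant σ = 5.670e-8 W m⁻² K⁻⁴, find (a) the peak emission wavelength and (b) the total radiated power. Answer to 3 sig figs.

(a) λ_max = b/T = 2.898×10⁻³/1072 = 2.703×10⁻⁶ m = 2.70×10³ nm.
Area A = 6s² = 6×(0.0967 m)² = 0.0561053 m².
(b) P = σAT⁴ = 5.670×10⁻⁸×0.0561053×(1072)⁴ = 4.20×10³ W.

λ_max ≈ 2.70×10³ nm; P ≈ 4.20×10³ W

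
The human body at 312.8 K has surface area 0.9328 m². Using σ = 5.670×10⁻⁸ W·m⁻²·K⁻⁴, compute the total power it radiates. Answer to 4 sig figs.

Area A = 0.9328 m².
P = σAT⁴ = 5.670×10⁻⁸ × 0.9328 × (312.8)⁴ = 506.3 W.

P ≈ 506.3 W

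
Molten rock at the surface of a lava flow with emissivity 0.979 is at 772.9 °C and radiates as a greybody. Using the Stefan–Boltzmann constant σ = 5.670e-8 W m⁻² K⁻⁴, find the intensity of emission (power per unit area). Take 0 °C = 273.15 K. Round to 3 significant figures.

I ≈ 6.65×10⁴ W/m²

T = 772.9 °C + 273.15 = 1046.05 K.
Stefan–Boltzmann: I = εσT⁴ = 0.979 × 5.670×10⁻⁸ × (1046.05)⁴ = 6.65×10⁴ W/m².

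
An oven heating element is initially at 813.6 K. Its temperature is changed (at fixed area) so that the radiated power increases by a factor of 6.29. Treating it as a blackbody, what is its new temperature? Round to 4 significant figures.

T₂ ≈ 1288 K

P ∝ T⁴, so T₂/T₁ = (P₂/P₁)^(1/4) = (6.29)^(1/4) = 1.58366.
T₂ = 813.6 × 1.58366 = 1288 K.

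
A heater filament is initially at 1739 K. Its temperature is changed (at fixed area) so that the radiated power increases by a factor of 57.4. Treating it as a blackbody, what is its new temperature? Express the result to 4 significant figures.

P ∝ T⁴, so T₂/T₁ = (P₂/P₁)^(1/4) = (57.4)^(1/4) = 2.75250.
T₂ = 1739 × 2.75250 = 4787 K.

T₂ ≈ 4787 K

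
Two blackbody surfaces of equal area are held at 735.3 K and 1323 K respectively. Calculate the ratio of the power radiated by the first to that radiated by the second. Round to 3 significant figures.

With equal areas, P₁/P₂ = (T₁/T₂)⁴ = (735.3/1323)⁴ = 0.0954.

P₁/P₂ ≈ 0.0954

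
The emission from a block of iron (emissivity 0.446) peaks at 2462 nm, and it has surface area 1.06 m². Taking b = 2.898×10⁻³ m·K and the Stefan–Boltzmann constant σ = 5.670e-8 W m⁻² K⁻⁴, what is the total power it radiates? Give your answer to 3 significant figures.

Wien's law: T = b/λ_max = 2.898×10⁻³/2.462×10⁻⁶ = 1177.09 K.
Area A = 1.06 m².
Then P = εσAT⁴ = 0.446×5.670×10⁻⁸×1.06×(1177.09)⁴ = 5.15×10⁴ W.

P ≈ 5.15×10⁴ W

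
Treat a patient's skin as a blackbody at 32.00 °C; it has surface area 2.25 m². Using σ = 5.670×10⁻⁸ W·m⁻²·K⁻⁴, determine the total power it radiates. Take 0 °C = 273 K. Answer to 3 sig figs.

P ≈ 1.10×10³ W

T = 32.00 °C + 273 = 305.00 K.
Area A = 2.25 m².
P = σAT⁴ = 5.670×10⁻⁸ × 2.25 × (305.00)⁴ = 1.10×10³ W.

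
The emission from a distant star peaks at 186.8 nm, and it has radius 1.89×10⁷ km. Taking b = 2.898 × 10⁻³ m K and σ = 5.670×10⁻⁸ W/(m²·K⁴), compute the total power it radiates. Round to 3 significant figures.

Wien's law: T = b/λ_max = 2.898×10⁻³/1.868×10⁻⁷ = 15513.9 K.
Surface area A = 4πR² = 4π(1.89×10¹⁰ m)² = 4.48883×10²¹ m².
Then P = σAT⁴ = 5.670×10⁻⁸×4.48883×10²¹×(15513.9)⁴ = 1.47×10³¹ W.

P ≈ 1.47×10³¹ W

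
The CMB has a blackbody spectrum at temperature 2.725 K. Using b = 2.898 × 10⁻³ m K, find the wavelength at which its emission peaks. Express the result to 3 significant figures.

Wien's displacement law: λ_max = b/T = (2.898×10⁻³ m·K)/(2.725 K) = 1.063×10⁻³ m.
That is 1.06×10⁻³ m, in the microwave range.

λ_max ≈ 1.06×10⁻³ m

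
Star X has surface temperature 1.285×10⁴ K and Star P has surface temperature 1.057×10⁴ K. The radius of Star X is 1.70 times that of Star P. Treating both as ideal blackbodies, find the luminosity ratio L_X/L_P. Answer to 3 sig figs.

L_X/L_P ≈ 6.31

L ∝ R²T⁴, so L_X/L_P = (R_X/R_P)²(T_X/T_P)⁴ = (1.70)² × (1.285×10⁴/1.057×10⁴)⁴ = 2.89 × 2.18430 = 6.31.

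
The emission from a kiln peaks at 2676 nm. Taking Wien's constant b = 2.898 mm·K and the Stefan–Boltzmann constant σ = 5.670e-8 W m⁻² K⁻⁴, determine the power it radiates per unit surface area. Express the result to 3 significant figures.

I ≈ 7.80×10⁴ W/m²

Wien's law: T = b/λ_max = 2.898×10⁻³/2.676×10⁻⁶ = 1082.96 K.
Then I = σT⁴ = 5.670×10⁻⁸×(1082.96)⁴ = 7.80×10⁴ W/m².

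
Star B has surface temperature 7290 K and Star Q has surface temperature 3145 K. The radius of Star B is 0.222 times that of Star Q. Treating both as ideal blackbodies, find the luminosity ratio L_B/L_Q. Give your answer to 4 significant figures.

L ∝ R²T⁴, so L_B/L_Q = (R_B/R_Q)²(T_B/T_Q)⁴ = (0.222)² × (7290/3145)⁴ = 0.049284 × 28.8687 = 1.423.

L_B/L_Q ≈ 1.423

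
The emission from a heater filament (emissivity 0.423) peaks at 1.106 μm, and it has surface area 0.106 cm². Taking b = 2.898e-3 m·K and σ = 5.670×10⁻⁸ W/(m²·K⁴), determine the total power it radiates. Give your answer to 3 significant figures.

Wien's law: T = b/λ_max = 2.898×10⁻³/1.106×10⁻⁶ = 2620.25 K.
Area A = 0.106 cm² = 1.06×10⁻⁵ m².
Then P = εσAT⁴ = 0.423×5.670×10⁻⁸×1.06×10⁻⁵×(2620.25)⁴ = 12.0 W.

P ≈ 12.0 W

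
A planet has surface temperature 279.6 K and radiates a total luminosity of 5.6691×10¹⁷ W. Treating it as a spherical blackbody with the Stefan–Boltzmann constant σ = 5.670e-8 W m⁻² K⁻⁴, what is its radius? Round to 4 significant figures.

L = 4πR²σT⁴ ⇒ R = √(L/(4πσT⁴)).
σT⁴ = 346.523 W/m², so R = √(5.6691×10¹⁷/(4π×346.523)) = 1.141×10⁷ m.

R ≈ 1.141×10⁷ m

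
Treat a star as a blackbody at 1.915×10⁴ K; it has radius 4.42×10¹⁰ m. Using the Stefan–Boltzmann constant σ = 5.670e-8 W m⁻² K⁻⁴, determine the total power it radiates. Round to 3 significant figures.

P ≈ 1.87×10³² W

Surface area A = 4πR² = 4π(4.42×10¹⁰ m)² = 2.45502×10²² m².
P = σAT⁴ = 5.670×10⁻⁸ × 2.45502×10²² × (1.915×10⁴)⁴ = 1.87×10³² W.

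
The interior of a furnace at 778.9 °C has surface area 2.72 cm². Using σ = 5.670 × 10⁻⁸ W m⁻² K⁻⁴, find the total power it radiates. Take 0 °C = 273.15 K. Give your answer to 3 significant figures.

P ≈ 18.9 W

T = 778.9 °C + 273.15 = 1052.05 K.
Area A = 2.72 cm² = 2.72×10⁻⁴ m².
P = σAT⁴ = 5.670×10⁻⁸ × 2.72×10⁻⁴ × (1052.05)⁴ = 18.9 W.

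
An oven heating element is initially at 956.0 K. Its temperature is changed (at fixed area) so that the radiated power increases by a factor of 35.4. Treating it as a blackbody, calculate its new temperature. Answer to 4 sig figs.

T₂ ≈ 2332 K

P ∝ T⁴, so T₂/T₁ = (P₂/P₁)^(1/4) = (35.4)^(1/4) = 2.43922.
T₂ = 956.0 × 2.43922 = 2332 K.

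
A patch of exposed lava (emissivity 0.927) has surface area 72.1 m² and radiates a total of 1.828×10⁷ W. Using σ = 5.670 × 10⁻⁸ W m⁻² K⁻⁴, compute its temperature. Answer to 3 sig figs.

T ≈ 1.48×10³ K

Area A = 72.1 m².
P = εσAT⁴ ⇒ T = (P/(εσA))^(1/4) = (1.828×10⁷/(0.927×5.670×10⁻⁸×72.1))^(1/4) = 1.48×10³ K.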